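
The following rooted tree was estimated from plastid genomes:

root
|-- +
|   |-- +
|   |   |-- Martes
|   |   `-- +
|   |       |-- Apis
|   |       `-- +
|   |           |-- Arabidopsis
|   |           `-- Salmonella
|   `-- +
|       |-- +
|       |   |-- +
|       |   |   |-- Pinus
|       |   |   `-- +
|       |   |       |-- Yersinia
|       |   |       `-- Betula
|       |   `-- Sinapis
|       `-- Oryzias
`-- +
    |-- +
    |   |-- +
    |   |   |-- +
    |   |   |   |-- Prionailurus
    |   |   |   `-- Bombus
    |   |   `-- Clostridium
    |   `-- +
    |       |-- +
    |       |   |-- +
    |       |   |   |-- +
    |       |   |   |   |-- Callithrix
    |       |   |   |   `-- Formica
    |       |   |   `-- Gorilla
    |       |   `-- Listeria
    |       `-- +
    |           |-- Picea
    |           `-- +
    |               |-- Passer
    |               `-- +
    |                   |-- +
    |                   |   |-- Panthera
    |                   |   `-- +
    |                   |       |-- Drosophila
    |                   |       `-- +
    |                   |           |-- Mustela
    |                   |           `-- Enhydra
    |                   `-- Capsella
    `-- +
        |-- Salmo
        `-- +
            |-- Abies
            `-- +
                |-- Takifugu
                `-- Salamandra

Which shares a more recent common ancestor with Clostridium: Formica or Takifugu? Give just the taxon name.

The MRCA of Clostridium and Formica subtends (((Prionailurus,Bombus),Clostridium),((((Callithrix,Formica),Gorilla),Listeria),(Picea,(Passer,((Panthera,(Drosophila,(Mustela,Enhydra))),Capsella))))) (14 taxa).
The MRCA of Clostridium and Takifugu subtends ((((Prionailurus,Bombus),Clostridium),((((Callithrix,Formica),Gorilla),Listeria),(Picea,(Passer,((Panthera,(Drosophila,(Mustela,Enhydra))),Capsella))))),(Salmo,(Abies,(Takifugu,Salamandra)))) (18 taxa).
The first is nested inside the second, so Clostridium shares a more recent common ancestor with Formica.

Formica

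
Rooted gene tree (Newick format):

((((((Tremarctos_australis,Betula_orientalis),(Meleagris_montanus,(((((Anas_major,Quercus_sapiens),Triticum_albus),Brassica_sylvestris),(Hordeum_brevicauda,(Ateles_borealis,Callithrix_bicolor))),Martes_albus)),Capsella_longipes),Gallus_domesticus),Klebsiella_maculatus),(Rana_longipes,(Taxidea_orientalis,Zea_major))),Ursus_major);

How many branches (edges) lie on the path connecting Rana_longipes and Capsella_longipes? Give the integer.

6

The MRCA of Rana_longipes and Capsella_longipes is the node subtending (((((Tremarctos_australis,Betula_orientalis),(Meleagris_montanus,(((((Anas_major,Quercus_sapiens),Triticum_albus),Brassica_sylvestris),(Hordeum_brevicauda,(Ateles_borealis,Callithrix_bicolor))),Martes_albus)),Capsella_longipes),Gallus_domesticus),Klebsiella_maculatus),(Rana_longipes,(Taxidea_orientalis,Zea_major))).
From Rana_longipes up to that node: 2 branches. From Capsella_longipes up to the same node: 4 branches. Total: 2 + 4 = 6.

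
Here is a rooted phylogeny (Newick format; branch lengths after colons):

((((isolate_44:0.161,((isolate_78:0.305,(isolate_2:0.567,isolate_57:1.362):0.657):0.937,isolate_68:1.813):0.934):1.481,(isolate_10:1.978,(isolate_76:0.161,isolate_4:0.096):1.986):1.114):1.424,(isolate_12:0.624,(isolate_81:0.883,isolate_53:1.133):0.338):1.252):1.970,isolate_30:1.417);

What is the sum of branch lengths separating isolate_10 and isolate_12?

The path runs isolate_10 → … → MRCA → … → isolate_12; the MRCA is the node subtending (((isolate_44,((isolate_78,(isolate_2,isolate_57)),isolate_68)),(isolate_10,(isolate_76,isolate_4))),(isolate_12,(isolate_81,isolate_53))).
Branch lengths along that path: 1.978 + 1.114 + 1.424 + 1.252 + 0.624 = 6.392.

6.392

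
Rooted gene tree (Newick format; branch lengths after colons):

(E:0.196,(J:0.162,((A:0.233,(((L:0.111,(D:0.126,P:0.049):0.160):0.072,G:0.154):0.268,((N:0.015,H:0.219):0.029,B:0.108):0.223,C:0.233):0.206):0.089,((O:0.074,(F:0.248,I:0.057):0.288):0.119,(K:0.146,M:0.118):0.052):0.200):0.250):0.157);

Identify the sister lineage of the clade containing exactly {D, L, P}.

G

The clade containing exactly {D, L, P} attaches to the tree at the node subtending ((L,(D,P)),G).
The other lineage descending from that same node — the sister group — is the single tip G.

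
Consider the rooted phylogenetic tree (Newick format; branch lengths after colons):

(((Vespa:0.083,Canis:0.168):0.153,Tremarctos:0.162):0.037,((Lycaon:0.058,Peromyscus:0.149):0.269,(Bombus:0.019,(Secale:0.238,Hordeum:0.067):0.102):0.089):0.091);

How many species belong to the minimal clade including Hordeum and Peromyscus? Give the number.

The MRCA of Hordeum and Peromyscus is the node subtending ((Lycaon,Peromyscus),(Bombus,(Secale,Hordeum))).
That clade contains 5 terminal taxa: Bombus, Hordeum, Lycaon, Peromyscus, Secale.

5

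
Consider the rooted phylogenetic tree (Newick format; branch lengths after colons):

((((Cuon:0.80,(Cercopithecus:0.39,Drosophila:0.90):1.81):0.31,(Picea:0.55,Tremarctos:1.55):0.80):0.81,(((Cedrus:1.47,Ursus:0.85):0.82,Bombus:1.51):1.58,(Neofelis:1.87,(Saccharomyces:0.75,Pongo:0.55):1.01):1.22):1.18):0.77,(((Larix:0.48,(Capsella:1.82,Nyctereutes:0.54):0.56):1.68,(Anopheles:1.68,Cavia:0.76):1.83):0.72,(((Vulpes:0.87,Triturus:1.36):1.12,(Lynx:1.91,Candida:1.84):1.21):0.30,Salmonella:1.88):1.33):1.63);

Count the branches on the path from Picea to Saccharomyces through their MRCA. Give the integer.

7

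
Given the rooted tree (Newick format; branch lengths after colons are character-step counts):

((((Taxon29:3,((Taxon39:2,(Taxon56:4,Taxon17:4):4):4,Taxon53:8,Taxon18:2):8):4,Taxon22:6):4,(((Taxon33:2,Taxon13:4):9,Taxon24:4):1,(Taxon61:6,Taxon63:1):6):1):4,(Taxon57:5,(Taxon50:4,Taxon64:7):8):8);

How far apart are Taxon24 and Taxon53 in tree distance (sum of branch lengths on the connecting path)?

The path runs Taxon24 → … → MRCA → … → Taxon53; the MRCA is the node subtending (((Taxon29,((Taxon39,(Taxon56,Taxon17)),Taxon53,Taxon18)),Taxon22),(((Taxon33,Taxon13),Taxon24),(Taxon61,Taxon63))).
Branch lengths along that path: 4 + 1 + 1 + 4 + 4 + 8 + 8 = 30.

30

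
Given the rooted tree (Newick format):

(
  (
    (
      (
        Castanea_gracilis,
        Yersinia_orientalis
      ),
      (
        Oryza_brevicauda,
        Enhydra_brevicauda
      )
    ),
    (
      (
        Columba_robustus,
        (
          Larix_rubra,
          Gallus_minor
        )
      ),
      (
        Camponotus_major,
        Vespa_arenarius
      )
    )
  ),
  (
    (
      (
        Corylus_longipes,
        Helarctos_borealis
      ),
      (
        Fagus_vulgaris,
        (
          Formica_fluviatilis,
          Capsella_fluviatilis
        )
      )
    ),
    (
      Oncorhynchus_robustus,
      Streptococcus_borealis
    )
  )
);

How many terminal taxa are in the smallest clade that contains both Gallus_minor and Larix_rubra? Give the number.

2

The MRCA of Gallus_minor and Larix_rubra is the node subtending (Larix_rubra,Gallus_minor).
That clade contains 2 terminal taxa: Gallus_minor, Larix_rubra.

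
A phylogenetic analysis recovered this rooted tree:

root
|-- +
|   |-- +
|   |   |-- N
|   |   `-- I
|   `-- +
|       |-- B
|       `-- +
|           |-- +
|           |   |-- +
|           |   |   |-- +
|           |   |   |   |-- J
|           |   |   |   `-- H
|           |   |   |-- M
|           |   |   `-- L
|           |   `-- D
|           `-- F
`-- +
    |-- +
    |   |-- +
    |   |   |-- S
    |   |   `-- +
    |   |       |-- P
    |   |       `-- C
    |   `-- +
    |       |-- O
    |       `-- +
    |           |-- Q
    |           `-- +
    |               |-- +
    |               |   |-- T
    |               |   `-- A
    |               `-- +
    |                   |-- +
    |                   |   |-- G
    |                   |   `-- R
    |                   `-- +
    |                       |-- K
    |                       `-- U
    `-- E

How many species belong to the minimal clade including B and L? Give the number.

The MRCA of B and L is the node subtending (B,((((J,H),M,L),D),F)).
That clade contains 7 terminal taxa: B, D, F, H, J, L, M.

7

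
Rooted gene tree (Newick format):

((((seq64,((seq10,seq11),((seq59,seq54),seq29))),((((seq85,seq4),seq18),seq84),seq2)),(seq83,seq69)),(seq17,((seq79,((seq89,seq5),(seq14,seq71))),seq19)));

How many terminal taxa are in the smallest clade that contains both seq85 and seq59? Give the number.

The MRCA of seq85 and seq59 is the node subtending ((seq64,((seq10,seq11),((seq59,seq54),seq29))),((((seq85,seq4),seq18),seq84),seq2)).
That clade contains 11 terminal taxa: seq10, seq11, seq18, seq2, seq29, seq4, seq54, seq59, seq64, seq84, seq85.

11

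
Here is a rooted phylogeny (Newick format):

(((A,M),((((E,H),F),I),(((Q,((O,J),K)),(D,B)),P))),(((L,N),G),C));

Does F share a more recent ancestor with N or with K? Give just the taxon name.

K

The MRCA of F and K subtends ((((E,H),F),I),(((Q,((O,J),K)),(D,B)),P)) (11 taxa).
The MRCA of F and N is the root, subtending the entire tree (17 taxa).
The first is nested inside the second, so F shares a more recent common ancestor with K.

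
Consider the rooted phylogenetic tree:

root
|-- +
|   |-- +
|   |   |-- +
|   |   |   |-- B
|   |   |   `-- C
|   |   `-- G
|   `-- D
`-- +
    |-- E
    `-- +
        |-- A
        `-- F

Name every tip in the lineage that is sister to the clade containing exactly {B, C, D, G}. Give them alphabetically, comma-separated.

The clade containing exactly {B, C, D, G} attaches directly to the root of the tree.
The other lineage descending from that same node — the sister group — is (E,(A,F)); its 3 tips in alphabetical order are the answer.

A, E, F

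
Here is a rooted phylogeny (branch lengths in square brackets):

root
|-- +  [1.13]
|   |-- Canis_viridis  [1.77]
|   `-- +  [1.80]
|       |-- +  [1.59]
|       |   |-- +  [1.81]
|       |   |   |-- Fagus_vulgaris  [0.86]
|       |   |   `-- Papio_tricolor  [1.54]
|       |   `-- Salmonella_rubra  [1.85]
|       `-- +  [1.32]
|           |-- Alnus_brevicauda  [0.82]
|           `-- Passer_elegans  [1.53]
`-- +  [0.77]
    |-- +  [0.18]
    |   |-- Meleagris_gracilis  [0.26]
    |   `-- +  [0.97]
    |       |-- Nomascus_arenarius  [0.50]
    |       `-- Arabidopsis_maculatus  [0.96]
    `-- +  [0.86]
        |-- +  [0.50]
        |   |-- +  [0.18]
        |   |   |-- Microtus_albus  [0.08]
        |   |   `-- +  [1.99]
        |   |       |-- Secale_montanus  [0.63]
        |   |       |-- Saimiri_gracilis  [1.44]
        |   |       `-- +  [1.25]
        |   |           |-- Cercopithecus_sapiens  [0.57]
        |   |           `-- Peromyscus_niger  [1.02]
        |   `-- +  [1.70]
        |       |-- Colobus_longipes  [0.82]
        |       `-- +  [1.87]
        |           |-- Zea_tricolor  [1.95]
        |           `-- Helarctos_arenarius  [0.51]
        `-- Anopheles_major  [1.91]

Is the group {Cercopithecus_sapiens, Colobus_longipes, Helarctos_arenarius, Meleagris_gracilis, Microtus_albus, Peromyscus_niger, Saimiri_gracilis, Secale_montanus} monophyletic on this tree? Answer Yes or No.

The MRCA of the listed taxa subtends ((Meleagris_gracilis,(Nomascus_arenarius,Arabidopsis_maculatus)),(((Microtus_albus,(Secale_montanus,Saimiri_gracilis,(Cercopithecus_sapiens,Peromyscus_niger))),(Colobus_longipes,(Zea_tricolor,Helarctos_arenarius))),Anopheles_major)).
That clade also contains Anopheles_major, Arabidopsis_maculatus, Nomascus_arenarius, Zea_tricolor, which are not in the proposed group, so the group is not monophyletic.

No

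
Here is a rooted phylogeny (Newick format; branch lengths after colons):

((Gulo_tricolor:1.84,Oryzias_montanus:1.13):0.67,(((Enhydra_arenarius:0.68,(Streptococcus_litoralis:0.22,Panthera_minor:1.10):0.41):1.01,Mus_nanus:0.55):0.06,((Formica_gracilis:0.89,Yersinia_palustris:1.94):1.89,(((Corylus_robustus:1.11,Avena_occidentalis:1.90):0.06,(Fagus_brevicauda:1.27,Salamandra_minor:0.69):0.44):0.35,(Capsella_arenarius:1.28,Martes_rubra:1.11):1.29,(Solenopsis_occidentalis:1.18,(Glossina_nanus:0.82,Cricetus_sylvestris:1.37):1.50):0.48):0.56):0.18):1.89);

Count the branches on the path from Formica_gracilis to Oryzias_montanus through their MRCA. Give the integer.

The MRCA of Formica_gracilis and Oryzias_montanus is the root of the tree.
From Formica_gracilis up to that node: 4 branches. From Oryzias_montanus up to the same node: 2 branches. Total: 4 + 2 = 6.

6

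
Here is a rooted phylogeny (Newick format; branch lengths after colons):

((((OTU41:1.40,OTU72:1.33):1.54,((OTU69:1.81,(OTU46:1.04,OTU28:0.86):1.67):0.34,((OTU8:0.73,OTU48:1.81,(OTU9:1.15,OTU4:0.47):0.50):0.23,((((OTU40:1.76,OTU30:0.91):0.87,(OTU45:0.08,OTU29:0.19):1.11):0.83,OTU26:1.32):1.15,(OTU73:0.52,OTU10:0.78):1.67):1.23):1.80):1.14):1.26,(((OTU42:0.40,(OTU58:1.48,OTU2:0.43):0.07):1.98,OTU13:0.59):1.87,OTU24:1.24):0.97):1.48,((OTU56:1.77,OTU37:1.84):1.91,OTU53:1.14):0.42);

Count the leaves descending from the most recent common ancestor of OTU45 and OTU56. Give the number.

The MRCA of OTU45 and OTU56 is the root, so the clade is the entire tree.
That clade contains 24 terminal taxa: OTU10, OTU13, OTU2, OTU24, OTU26, OTU28, OTU29, OTU30, OTU37, OTU4, OTU40, OTU41, OTU42, OTU45, OTU46, OTU48, OTU53, OTU56, OTU58, OTU69, OTU72, OTU73, OTU8, OTU9.

24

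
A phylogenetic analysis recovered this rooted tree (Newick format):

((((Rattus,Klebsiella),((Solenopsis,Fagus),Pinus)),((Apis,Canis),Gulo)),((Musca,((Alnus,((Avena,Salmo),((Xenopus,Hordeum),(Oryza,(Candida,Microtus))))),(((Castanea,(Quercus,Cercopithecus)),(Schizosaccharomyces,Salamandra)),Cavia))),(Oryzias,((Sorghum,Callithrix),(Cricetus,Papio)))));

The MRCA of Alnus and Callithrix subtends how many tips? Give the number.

20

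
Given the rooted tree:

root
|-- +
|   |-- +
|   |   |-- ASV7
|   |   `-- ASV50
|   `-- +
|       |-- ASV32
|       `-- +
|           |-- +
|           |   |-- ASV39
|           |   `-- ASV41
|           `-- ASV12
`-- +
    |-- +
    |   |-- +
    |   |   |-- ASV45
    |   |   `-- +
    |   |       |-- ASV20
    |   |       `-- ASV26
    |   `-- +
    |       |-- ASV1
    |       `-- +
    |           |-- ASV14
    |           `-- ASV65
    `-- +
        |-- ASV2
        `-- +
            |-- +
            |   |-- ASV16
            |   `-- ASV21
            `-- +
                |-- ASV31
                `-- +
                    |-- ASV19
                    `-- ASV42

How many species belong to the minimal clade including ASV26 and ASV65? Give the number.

6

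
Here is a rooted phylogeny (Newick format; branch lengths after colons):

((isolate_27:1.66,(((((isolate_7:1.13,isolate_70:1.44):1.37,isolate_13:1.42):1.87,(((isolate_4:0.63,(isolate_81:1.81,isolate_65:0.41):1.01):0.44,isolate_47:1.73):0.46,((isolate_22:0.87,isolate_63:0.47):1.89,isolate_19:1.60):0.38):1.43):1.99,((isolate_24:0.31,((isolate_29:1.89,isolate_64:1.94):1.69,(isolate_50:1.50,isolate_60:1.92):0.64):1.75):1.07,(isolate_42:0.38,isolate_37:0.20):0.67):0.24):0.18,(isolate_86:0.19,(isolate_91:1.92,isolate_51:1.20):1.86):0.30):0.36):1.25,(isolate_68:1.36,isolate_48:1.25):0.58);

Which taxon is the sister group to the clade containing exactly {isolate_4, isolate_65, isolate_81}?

The clade containing exactly {isolate_4, isolate_65, isolate_81} attaches to the tree at the node subtending ((isolate_4,(isolate_81,isolate_65)),isolate_47).
The other lineage descending from that same node — the sister group — is the single tip isolate_47.

isolate_47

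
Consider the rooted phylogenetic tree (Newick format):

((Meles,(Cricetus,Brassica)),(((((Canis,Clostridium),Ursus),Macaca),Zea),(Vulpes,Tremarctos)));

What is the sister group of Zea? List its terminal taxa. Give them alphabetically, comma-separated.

Canis, Clostridium, Macaca, Ursus

Zea attaches to the tree at the node subtending ((((Canis,Clostridium),Ursus),Macaca),Zea).
The other lineage descending from that same node — the sister group — is (((Canis,Clostridium),Ursus),Macaca); its 4 tips in alphabetical order are the answer.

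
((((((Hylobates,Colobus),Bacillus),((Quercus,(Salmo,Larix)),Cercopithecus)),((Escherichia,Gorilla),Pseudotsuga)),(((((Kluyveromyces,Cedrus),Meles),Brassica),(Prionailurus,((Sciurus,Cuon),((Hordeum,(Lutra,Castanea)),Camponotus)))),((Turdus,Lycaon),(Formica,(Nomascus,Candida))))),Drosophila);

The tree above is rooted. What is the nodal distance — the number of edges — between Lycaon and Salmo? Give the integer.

10

The MRCA of Lycaon and Salmo is the node subtending (((((Hylobates,Colobus),Bacillus),((Quercus,(Salmo,Larix)),Cercopithecus)),((Escherichia,Gorilla),Pseudotsuga)),(((((Kluyveromyces,Cedrus),Meles),Brassica),(Prionailurus,((Sciurus,Cuon),((Hordeum,(Lutra,Castanea)),Camponotus)))),((Turdus,Lycaon),(Formica,(Nomascus,Candida))))).
From Lycaon up to that node: 4 branches. From Salmo up to the same node: 6 branches. Total: 4 + 6 = 10.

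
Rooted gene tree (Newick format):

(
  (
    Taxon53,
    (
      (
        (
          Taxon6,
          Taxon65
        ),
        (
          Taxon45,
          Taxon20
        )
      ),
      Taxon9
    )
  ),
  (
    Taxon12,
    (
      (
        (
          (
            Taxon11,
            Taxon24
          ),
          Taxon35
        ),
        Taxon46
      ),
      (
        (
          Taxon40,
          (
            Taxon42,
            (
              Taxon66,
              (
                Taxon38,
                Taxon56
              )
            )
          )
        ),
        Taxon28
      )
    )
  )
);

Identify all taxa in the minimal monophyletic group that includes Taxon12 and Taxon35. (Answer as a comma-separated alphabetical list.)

Tracing Taxon12: it sits inside (Taxon12,((((Taxon11,Taxon24),Taxon35),Taxon46),((Taxon40,(Taxon42,(Taxon66,(Taxon38,Taxon56)))),Taxon28))).
Tracing Taxon35: it sits inside ((Taxon11,Taxon24),Taxon35).
The smallest clade enclosing both is (Taxon12,((((Taxon11,Taxon24),Taxon35),Taxon46),((Taxon40,(Taxon42,(Taxon66,(Taxon38,Taxon56)))),Taxon28))); the answer is its 11 terminal taxa in alphabetical order.

Taxon11, Taxon12, Taxon24, Taxon28, Taxon35, Taxon38, Taxon40, Taxon42, Taxon46, Taxon56, Taxon66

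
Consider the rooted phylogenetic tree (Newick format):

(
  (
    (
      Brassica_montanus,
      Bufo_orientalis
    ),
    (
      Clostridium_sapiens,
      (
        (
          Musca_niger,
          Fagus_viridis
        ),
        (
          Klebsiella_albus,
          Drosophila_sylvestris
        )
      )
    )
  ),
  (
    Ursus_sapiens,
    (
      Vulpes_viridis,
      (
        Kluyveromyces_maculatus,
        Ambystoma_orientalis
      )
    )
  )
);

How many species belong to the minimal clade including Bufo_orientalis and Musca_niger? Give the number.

7

The MRCA of Bufo_orientalis and Musca_niger is the node subtending ((Brassica_montanus,Bufo_orientalis),(Clostridium_sapiens,((Musca_niger,Fagus_viridis),(Klebsiella_albus,Drosophila_sylvestris)))).
That clade contains 7 terminal taxa: Brassica_montanus, Bufo_orientalis, Clostridium_sapiens, Drosophila_sylvestris, Fagus_viridis, Klebsiella_albus, Musca_niger.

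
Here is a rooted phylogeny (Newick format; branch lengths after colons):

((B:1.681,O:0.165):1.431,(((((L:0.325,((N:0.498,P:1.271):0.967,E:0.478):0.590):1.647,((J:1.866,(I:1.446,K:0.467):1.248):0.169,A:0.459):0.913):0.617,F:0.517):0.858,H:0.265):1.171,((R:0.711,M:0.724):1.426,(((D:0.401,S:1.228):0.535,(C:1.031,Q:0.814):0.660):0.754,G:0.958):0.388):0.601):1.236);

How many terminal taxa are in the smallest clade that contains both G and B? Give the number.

19

The MRCA of G and B is the root, so the clade is the entire tree.
That clade contains 19 terminal taxa: A, B, C, D, E, F, G, H, I, J, K, L, M, N, O, P, Q, R, S.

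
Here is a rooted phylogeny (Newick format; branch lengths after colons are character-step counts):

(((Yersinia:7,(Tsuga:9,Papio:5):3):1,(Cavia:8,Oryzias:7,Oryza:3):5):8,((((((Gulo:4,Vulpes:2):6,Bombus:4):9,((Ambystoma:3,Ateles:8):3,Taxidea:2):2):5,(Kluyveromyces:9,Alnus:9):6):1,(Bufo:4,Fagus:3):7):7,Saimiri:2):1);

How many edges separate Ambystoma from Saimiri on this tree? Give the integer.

7

The MRCA of Ambystoma and Saimiri is the node subtending ((((((Gulo,Vulpes),Bombus),((Ambystoma,Ateles),Taxidea)),(Kluyveromyces,Alnus)),(Bufo,Fagus)),Saimiri).
From Ambystoma up to that node: 6 branches. From Saimiri up to the same node: 1 branch. Total: 6 + 1 = 7.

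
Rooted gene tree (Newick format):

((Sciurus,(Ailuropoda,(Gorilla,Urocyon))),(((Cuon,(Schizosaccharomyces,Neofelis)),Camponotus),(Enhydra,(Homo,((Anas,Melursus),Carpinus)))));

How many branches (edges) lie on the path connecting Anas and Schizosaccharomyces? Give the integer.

The MRCA of Anas and Schizosaccharomyces is the node subtending (((Cuon,(Schizosaccharomyces,Neofelis)),Camponotus),(Enhydra,(Homo,((Anas,Melursus),Carpinus)))).
From Anas up to that node: 5 branches. From Schizosaccharomyces up to the same node: 4 branches. Total: 5 + 4 = 9.

9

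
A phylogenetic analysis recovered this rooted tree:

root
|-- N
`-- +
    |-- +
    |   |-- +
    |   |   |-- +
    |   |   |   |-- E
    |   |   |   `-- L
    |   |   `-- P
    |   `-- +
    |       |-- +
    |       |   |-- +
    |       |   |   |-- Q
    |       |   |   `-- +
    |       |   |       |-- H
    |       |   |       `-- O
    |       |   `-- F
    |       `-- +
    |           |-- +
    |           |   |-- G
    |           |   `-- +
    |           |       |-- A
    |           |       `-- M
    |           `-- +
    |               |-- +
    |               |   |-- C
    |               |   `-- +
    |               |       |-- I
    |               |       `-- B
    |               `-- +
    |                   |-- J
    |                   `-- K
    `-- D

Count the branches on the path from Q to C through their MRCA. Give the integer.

7

The MRCA of Q and C is the node subtending (((Q,(H,O)),F),((G,(A,M)),((C,(I,B)),(J,K)))).
From Q up to that node: 3 branches. From C up to the same node: 4 branches. Total: 3 + 4 = 7.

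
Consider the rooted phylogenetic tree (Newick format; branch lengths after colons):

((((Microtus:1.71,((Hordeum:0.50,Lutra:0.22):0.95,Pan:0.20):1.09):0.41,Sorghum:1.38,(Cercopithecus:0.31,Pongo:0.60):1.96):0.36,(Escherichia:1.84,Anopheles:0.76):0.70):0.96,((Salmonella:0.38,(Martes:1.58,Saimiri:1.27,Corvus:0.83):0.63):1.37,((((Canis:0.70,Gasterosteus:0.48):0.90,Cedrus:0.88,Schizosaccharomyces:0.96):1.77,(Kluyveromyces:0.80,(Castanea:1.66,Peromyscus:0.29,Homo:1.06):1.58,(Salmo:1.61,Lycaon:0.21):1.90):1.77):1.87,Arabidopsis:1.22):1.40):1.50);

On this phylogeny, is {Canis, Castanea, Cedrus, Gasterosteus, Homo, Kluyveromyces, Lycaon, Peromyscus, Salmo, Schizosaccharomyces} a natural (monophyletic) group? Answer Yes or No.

Yes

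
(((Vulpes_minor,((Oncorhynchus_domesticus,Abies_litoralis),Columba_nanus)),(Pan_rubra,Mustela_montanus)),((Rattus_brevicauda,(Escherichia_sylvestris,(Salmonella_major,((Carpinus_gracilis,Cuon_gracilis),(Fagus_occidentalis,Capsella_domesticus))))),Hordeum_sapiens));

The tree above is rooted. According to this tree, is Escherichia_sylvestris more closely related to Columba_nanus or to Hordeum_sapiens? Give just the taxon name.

The MRCA of Escherichia_sylvestris and Hordeum_sapiens subtends ((Rattus_brevicauda,(Escherichia_sylvestris,(Salmonella_major,((Carpinus_gracilis,Cuon_gracilis),(Fagus_occidentalis,Capsella_domesticus))))),Hordeum_sapiens) (8 taxa).
The MRCA of Escherichia_sylvestris and Columba_nanus is the root, subtending the entire tree (14 taxa).
The first is nested inside the second, so Escherichia_sylvestris shares a more recent common ancestor with Hordeum_sapiens.

Hordeum_sapiens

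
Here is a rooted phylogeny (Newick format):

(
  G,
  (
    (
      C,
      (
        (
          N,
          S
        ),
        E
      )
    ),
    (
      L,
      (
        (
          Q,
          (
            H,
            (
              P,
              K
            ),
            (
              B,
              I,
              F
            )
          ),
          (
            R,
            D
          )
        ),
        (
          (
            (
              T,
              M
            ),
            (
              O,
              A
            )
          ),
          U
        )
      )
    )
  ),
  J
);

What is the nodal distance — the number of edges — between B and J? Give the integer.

8

The MRCA of B and J is the root of the tree.
From B up to that node: 7 branches. From J up to the same node: 1 branch. Total: 7 + 1 = 8.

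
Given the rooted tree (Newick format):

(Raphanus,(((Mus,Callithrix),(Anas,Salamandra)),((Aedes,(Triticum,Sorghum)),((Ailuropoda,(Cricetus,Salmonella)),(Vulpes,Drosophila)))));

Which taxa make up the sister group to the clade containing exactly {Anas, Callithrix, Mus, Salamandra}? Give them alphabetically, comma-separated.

Aedes, Ailuropoda, Cricetus, Drosophila, Salmonella, Sorghum, Triticum, Vulpes

The clade containing exactly {Anas, Callithrix, Mus, Salamandra} attaches to the tree at the node subtending (((Mus,Callithrix),(Anas,Salamandra)),((Aedes,(Triticum,Sorghum)),((Ailuropoda,(Cricetus,Salmonella)),(Vulpes,Drosophila)))).
The other lineage descending from that same node — the sister group — is ((Aedes,(Triticum,Sorghum)),((Ailuropoda,(Cricetus,Salmonella)),(Vulpes,Drosophila))); its 8 tips in alphabetical order are the answer.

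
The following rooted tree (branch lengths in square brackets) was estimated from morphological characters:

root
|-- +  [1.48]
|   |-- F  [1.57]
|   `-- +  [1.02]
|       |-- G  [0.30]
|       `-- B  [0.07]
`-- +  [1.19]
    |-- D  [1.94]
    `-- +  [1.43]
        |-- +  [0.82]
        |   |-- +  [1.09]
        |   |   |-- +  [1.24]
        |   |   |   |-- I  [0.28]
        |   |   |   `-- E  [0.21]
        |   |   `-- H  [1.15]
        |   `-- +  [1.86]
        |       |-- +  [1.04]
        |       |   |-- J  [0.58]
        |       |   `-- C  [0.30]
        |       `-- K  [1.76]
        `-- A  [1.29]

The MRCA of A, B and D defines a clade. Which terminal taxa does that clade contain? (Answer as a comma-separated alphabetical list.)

Tracing A: it sits inside ((((I,E),H),((J,C),K)),A).
Tracing B: it sits inside (G,B).
Tracing D: it sits inside (D,((((I,E),H),((J,C),K)),A)).
The smallest clade enclosing all 3 is the whole tree (their MRCA is the root), so the answer is all 11 tips in alphabetical order.

A, B, C, D, E, F, G, H, I, J, K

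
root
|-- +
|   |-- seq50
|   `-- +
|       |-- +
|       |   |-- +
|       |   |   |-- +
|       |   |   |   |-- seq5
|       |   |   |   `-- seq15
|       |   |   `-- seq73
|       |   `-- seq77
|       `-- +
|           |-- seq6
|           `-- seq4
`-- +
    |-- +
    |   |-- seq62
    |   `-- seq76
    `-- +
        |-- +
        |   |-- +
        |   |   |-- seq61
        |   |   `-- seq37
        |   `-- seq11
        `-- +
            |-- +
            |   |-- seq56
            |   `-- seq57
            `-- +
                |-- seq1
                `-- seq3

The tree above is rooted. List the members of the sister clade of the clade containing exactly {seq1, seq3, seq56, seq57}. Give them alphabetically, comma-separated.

seq11, seq37, seq61

The clade containing exactly {seq1, seq3, seq56, seq57} attaches to the tree at the node subtending (((seq61,seq37),seq11),((seq56,seq57),(seq1,seq3))).
The other lineage descending from that same node — the sister group — is ((seq61,seq37),seq11); its 3 tips in alphabetical order are the answer.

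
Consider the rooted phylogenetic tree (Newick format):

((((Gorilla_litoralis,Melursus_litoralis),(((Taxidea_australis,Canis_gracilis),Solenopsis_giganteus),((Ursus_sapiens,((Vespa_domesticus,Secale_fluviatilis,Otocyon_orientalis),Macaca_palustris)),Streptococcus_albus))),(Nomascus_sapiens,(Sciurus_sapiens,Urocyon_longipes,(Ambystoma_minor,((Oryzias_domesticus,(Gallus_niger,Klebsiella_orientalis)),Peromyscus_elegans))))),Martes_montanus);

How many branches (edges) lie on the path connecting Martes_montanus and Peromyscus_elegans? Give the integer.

7

The MRCA of Martes_montanus and Peromyscus_elegans is the root of the tree.
From Martes_montanus up to that node: 1 branch. From Peromyscus_elegans up to the same node: 6 branches. Total: 1 + 6 = 7.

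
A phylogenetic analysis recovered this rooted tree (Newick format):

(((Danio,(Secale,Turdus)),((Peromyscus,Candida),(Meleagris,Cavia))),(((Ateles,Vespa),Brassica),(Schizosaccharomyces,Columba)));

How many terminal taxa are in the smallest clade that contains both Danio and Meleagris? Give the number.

7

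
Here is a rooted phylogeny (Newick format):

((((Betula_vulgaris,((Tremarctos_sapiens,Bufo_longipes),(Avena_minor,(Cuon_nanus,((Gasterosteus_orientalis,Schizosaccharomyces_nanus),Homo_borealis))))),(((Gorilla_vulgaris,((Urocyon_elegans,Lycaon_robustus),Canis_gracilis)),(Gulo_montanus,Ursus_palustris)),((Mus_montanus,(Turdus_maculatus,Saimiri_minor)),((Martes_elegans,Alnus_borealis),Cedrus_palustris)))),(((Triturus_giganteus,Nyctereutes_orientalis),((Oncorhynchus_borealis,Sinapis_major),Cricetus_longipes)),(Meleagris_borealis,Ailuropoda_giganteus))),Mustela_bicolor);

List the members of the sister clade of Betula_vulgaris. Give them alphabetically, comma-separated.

Avena_minor, Bufo_longipes, Cuon_nanus, Gasterosteus_orientalis, Homo_borealis, Schizosaccharomyces_nanus, Tremarctos_sapiens

Betula_vulgaris attaches to the tree at the node subtending (Betula_vulgaris,((Tremarctos_sapiens,Bufo_longipes),(Avena_minor,(Cuon_nanus,((Gasterosteus_orientalis,Schizosaccharomyces_nanus),Homo_borealis))))).
The other lineage descending from that same node — the sister group — is ((Tremarctos_sapiens,Bufo_longipes),(Avena_minor,(Cuon_nanus,((Gasterosteus_orientalis,Schizosaccharomyces_nanus),Homo_borealis)))); its 7 tips in alphabetical order are the answer.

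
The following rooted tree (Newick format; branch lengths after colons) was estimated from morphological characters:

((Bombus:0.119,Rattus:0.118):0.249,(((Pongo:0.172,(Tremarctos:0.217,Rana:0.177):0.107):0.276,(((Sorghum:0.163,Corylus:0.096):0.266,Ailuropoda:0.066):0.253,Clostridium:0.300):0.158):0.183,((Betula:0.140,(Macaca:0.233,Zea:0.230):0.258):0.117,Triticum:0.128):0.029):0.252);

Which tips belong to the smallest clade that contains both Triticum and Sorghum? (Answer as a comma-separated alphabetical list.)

Ailuropoda, Betula, Clostridium, Corylus, Macaca, Pongo, Rana, Sorghum, Tremarctos, Triticum, Zea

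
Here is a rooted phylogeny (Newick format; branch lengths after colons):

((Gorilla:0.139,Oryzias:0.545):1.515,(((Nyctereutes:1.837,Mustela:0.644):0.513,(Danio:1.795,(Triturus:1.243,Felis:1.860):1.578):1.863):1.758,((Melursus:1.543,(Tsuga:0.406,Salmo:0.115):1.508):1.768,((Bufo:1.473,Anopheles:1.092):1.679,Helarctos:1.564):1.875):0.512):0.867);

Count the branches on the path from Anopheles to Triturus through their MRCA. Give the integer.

8

The MRCA of Anopheles and Triturus is the node subtending (((Nyctereutes,Mustela),(Danio,(Triturus,Felis))),((Melursus,(Tsuga,Salmo)),((Bufo,Anopheles),Helarctos))).
From Anopheles up to that node: 4 branches. From Triturus up to the same node: 4 branches. Total: 4 + 4 = 8.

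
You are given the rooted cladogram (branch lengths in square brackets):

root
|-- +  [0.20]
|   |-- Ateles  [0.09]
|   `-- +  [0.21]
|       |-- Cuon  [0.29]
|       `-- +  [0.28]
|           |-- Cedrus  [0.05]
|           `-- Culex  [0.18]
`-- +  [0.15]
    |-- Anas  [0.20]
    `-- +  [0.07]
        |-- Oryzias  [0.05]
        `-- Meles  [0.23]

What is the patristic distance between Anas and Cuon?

1.05

The path runs Anas → … → MRCA → … → Cuon; the MRCA is the root of the tree.
Branch lengths along that path: 0.20 + 0.15 + 0.20 + 0.21 + 0.29 = 1.05.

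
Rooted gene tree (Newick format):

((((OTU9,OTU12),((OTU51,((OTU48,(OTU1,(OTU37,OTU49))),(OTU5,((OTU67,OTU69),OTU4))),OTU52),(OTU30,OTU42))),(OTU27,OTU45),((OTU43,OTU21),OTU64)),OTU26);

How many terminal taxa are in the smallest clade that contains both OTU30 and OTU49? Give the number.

The MRCA of OTU30 and OTU49 is the node subtending ((OTU51,((OTU48,(OTU1,(OTU37,OTU49))),(OTU5,((OTU67,OTU69),OTU4))),OTU52),(OTU30,OTU42)).
That clade contains 12 terminal taxa: OTU1, OTU30, OTU37, OTU4, OTU42, OTU48, OTU49, OTU5, OTU51, OTU52, OTU67, OTU69.

12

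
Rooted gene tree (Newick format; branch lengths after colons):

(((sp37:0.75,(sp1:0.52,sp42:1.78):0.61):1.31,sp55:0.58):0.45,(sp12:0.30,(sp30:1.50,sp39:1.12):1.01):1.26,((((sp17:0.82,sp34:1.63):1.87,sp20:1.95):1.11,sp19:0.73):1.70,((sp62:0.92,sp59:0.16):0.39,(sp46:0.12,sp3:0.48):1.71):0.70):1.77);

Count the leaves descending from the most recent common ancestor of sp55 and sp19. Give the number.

The MRCA of sp55 and sp19 is the root, so the clade is the entire tree.
That clade contains 15 terminal taxa: sp1, sp12, sp17, sp19, sp20, sp3, sp30, sp34, sp37, sp39, sp42, sp46, sp55, sp59, sp62.

15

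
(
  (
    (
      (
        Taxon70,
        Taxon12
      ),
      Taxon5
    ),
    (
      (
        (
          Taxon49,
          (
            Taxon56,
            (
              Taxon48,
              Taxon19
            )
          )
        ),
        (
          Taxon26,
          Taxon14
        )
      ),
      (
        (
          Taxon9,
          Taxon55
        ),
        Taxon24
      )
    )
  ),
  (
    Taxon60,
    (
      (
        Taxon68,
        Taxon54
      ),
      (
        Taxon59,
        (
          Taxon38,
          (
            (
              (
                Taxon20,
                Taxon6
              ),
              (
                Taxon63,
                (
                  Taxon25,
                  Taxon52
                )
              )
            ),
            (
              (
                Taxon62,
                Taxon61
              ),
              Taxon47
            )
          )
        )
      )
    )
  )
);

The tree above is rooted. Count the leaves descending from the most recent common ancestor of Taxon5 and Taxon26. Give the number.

The MRCA of Taxon5 and Taxon26 is the node subtending (((Taxon70,Taxon12),Taxon5),(((Taxon49,(Taxon56,(Taxon48,Taxon19))),(Taxon26,Taxon14)),((Taxon9,Taxon55),Taxon24))).
That clade contains 12 terminal taxa: Taxon12, Taxon14, Taxon19, Taxon24, Taxon26, Taxon48, Taxon49, Taxon5, Taxon55, Taxon56, Taxon70, Taxon9.

12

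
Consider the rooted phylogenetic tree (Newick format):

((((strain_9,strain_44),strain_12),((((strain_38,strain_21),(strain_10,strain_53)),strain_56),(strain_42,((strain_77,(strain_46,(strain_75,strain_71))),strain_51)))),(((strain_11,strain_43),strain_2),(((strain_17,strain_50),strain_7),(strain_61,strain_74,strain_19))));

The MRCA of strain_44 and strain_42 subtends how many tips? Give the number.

The MRCA of strain_44 and strain_42 is the node subtending (((strain_9,strain_44),strain_12),((((strain_38,strain_21),(strain_10,strain_53)),strain_56),(strain_42,((strain_77,(strain_46,(strain_75,strain_71))),strain_51)))).
That clade contains 14 terminal taxa: strain_10, strain_12, strain_21, strain_38, strain_42, strain_44, strain_46, strain_51, strain_53, strain_56, strain_71, strain_75, strain_77, strain_9.

14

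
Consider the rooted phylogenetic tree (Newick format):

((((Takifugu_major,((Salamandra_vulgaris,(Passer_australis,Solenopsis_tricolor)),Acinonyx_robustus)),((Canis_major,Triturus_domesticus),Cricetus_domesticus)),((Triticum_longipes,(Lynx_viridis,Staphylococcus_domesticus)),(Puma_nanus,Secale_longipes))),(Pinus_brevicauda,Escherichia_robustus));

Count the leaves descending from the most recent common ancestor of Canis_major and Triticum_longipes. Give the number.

13

The MRCA of Canis_major and Triticum_longipes is the node subtending (((Takifugu_major,((Salamandra_vulgaris,(Passer_australis,Solenopsis_tricolor)),Acinonyx_robustus)),((Canis_major,Triturus_domesticus),Cricetus_domesticus)),((Triticum_longipes,(Lynx_viridis,Staphylococcus_domesticus)),(Puma_nanus,Secale_longipes))).
That clade contains 13 terminal taxa: Acinonyx_robustus, Canis_major, Cricetus_domesticus, Lynx_viridis, Passer_australis, Puma_nanus, Salamandra_vulgaris, Secale_longipes, Solenopsis_tricolor, Staphylococcus_domesticus, Takifugu_major, Triticum_longipes, Triturus_domesticus.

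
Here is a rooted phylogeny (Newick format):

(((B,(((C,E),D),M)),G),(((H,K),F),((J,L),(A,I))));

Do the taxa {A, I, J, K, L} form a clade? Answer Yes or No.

No

The MRCA of the listed taxa subtends (((H,K),F),((J,L),(A,I))).
That clade also contains F, H, which are not in the proposed group, so the group is not monophyletic.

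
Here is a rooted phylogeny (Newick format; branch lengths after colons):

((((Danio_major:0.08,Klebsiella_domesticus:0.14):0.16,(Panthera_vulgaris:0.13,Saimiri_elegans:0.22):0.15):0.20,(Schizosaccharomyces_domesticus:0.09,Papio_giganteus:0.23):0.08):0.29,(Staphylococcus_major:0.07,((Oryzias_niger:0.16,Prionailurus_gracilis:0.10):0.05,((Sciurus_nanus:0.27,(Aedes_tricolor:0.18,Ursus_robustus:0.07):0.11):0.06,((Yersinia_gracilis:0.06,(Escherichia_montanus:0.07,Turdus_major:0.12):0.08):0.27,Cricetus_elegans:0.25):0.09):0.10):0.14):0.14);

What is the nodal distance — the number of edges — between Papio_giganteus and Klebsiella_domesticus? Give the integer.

The MRCA of Papio_giganteus and Klebsiella_domesticus is the node subtending (((Danio_major,Klebsiella_domesticus),(Panthera_vulgaris,Saimiri_elegans)),(Schizosaccharomyces_domesticus,Papio_giganteus)).
From Papio_giganteus up to that node: 2 branches. From Klebsiella_domesticus up to the same node: 3 branches. Total: 2 + 3 = 5.

5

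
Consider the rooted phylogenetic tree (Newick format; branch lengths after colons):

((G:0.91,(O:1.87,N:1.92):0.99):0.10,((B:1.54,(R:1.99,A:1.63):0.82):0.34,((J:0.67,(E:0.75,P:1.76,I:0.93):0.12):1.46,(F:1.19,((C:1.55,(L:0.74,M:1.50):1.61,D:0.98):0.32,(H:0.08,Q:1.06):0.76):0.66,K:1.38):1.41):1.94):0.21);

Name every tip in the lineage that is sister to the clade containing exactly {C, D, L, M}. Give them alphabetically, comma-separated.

The clade containing exactly {C, D, L, M} attaches to the tree at the node subtending ((C,(L,M),D),(H,Q)).
The other lineage descending from that same node — the sister group — is (H,Q); its 2 tips in alphabetical order are the answer.

H, Q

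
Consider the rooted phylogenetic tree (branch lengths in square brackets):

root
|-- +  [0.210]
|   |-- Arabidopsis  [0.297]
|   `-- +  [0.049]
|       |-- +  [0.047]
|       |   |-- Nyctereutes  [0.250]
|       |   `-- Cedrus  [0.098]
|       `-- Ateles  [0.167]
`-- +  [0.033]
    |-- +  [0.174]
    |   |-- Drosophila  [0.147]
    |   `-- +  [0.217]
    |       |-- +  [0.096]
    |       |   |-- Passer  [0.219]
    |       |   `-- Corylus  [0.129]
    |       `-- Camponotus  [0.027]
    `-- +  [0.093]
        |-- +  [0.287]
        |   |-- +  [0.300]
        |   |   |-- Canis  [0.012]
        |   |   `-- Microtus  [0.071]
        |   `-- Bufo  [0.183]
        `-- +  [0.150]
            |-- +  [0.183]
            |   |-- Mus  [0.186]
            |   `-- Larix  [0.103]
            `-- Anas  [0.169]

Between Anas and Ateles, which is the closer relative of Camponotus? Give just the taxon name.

The MRCA of Camponotus and Anas subtends ((Drosophila,((Passer,Corylus),Camponotus)),(((Canis,Microtus),Bufo),((Mus,Larix),Anas))) (10 taxa).
The MRCA of Camponotus and Ateles is the root, subtending the entire tree (14 taxa).
The first is nested inside the second, so Camponotus shares a more recent common ancestor with Anas.

Anas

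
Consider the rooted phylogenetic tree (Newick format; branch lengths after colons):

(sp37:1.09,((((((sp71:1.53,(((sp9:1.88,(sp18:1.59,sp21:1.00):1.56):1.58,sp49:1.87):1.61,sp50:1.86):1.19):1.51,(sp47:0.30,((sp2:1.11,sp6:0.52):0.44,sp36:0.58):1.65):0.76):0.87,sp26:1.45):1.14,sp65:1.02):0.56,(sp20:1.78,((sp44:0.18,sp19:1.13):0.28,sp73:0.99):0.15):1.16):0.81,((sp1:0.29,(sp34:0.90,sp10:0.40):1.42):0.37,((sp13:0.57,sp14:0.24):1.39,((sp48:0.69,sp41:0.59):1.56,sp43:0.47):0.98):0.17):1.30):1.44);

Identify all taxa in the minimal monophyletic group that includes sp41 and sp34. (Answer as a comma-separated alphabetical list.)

sp1, sp10, sp13, sp14, sp34, sp41, sp43, sp48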